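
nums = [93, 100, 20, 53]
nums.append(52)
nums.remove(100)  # [93, 20, 53, 52]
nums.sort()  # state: [20, 52, 53, 93]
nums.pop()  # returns 93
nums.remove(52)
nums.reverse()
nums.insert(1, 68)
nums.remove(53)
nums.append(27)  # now [68, 20, 27]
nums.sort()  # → [20, 27, 68]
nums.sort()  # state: [20, 27, 68]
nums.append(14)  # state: [20, 27, 68, 14]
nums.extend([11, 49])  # [20, 27, 68, 14, 11, 49]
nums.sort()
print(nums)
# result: [11, 14, 20, 27, 49, 68]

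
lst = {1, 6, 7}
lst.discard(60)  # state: {1, 6, 7}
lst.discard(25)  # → {1, 6, 7}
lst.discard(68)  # {1, 6, 7}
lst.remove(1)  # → {6, 7}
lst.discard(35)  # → {6, 7}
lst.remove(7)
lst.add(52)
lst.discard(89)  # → {6, 52}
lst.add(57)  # {6, 52, 57}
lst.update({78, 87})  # {6, 52, 57, 78, 87}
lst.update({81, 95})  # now {6, 52, 57, 78, 81, 87, 95}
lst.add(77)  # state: {6, 52, 57, 77, 78, 81, 87, 95}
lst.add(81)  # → {6, 52, 57, 77, 78, 81, 87, 95}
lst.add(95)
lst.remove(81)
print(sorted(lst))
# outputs [6, 52, 57, 77, 78, 87, 95]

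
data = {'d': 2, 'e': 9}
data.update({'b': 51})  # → {'d': 2, 'e': 9, 'b': 51}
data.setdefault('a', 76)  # 76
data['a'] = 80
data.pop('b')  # 51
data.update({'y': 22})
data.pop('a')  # 80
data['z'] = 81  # {'d': 2, 'e': 9, 'y': 22, 'z': 81}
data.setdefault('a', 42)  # 42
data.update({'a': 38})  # {'d': 2, 'e': 9, 'y': 22, 'z': 81, 'a': 38}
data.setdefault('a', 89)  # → 38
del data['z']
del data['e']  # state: {'d': 2, 'y': 22, 'a': 38}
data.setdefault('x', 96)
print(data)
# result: {'d': 2, 'y': 22, 'a': 38, 'x': 96}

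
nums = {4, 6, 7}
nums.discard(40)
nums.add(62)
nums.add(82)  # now {4, 6, 7, 62, 82}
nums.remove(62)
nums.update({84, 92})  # {4, 6, 7, 82, 84, 92}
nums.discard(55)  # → {4, 6, 7, 82, 84, 92}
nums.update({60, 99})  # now {4, 6, 7, 60, 82, 84, 92, 99}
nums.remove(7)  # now {4, 6, 60, 82, 84, 92, 99}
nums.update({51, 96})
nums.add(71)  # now {4, 6, 51, 60, 71, 82, 84, 92, 96, 99}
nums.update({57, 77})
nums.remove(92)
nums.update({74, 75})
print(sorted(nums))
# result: [4, 6, 51, 57, 60, 71, 74, 75, 77, 82, 84, 96, 99]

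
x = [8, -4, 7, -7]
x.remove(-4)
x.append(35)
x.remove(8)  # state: [7, -7, 35]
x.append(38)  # [7, -7, 35, 38]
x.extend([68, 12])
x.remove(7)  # [-7, 35, 38, 68, 12]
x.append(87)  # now [-7, 35, 38, 68, 12, 87]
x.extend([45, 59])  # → [-7, 35, 38, 68, 12, 87, 45, 59]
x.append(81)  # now [-7, 35, 38, 68, 12, 87, 45, 59, 81]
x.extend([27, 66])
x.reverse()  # [66, 27, 81, 59, 45, 87, 12, 68, 38, 35, -7]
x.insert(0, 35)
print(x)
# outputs [35, 66, 27, 81, 59, 45, 87, 12, 68, 38, 35, -7]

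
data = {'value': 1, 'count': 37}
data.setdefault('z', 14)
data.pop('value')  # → 1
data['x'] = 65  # {'count': 37, 'z': 14, 'x': 65}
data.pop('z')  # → 14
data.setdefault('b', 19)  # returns 19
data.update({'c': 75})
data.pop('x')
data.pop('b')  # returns 19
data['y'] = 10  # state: {'count': 37, 'c': 75, 'y': 10}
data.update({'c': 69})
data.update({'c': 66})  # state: {'count': 37, 'c': 66, 'y': 10}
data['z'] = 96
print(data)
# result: {'count': 37, 'c': 66, 'y': 10, 'z': 96}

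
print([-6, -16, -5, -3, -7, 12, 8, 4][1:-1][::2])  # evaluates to [-16, -3, 12]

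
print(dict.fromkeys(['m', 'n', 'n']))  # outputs {'m': None, 'n': None}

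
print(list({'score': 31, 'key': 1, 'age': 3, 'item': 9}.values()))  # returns [31, 1, 3, 9]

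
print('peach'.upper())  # PEACH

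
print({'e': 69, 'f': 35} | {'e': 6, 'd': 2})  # {'e': 6, 'f': 35, 'd': 2}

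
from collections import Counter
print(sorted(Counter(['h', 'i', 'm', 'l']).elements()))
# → ['h', 'i', 'l', 'm']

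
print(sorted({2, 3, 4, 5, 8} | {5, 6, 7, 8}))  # [2, 3, 4, 5, 6, 7, 8]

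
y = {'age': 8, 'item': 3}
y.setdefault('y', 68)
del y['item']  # {'age': 8, 'y': 68}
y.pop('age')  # 8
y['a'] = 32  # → {'y': 68, 'a': 32}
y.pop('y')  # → 68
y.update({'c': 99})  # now {'a': 32, 'c': 99}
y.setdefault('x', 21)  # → 21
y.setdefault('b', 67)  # 67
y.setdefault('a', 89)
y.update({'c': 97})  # {'a': 32, 'c': 97, 'x': 21, 'b': 67}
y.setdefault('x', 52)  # 21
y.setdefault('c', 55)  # 97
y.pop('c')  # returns 97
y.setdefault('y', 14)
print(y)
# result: {'a': 32, 'x': 21, 'b': 67, 'y': 14}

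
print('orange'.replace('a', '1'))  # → or1nge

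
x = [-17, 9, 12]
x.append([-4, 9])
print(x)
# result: [-17, 9, 12, [-4, 9]]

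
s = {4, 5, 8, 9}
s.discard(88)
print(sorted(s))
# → [4, 5, 8, 9]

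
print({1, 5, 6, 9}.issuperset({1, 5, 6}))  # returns True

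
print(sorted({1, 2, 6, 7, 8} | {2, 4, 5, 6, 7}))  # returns [1, 2, 4, 5, 6, 7, 8]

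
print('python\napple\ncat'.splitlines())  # ['python', 'apple', 'cat']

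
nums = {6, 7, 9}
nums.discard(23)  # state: {6, 7, 9}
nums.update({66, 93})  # {6, 7, 9, 66, 93}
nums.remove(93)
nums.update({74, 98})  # {6, 7, 9, 66, 74, 98}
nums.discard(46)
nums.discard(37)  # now {6, 7, 9, 66, 74, 98}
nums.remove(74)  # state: {6, 7, 9, 66, 98}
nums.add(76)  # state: {6, 7, 9, 66, 76, 98}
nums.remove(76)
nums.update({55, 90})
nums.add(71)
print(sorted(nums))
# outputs [6, 7, 9, 55, 66, 71, 90, 98]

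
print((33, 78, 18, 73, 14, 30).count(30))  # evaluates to 1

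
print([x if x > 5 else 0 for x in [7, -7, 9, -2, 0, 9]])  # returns [7, 0, 9, 0, 0, 9]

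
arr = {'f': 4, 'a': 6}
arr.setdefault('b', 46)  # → 46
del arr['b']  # {'f': 4, 'a': 6}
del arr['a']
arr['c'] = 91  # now {'f': 4, 'c': 91}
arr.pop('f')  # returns 4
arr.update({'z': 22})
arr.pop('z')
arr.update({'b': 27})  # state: {'c': 91, 'b': 27}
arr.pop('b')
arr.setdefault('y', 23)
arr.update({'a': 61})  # {'c': 91, 'y': 23, 'a': 61}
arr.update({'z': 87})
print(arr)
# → {'c': 91, 'y': 23, 'a': 61, 'z': 87}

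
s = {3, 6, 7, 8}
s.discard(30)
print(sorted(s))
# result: [3, 6, 7, 8]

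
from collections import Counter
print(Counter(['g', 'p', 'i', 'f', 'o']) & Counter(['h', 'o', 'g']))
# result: Counter({'g': 1, 'o': 1})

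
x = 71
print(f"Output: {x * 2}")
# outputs Output: 142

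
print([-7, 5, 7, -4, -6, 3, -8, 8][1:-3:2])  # [5, -4]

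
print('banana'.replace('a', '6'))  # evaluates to b6n6n6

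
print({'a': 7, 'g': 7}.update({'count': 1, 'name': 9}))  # None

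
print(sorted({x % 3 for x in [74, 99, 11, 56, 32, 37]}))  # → [0, 1, 2]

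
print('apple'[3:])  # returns le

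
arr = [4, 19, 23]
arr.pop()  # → 23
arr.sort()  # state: [4, 19]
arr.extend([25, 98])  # [4, 19, 25, 98]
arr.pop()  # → 98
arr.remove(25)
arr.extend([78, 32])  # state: [4, 19, 78, 32]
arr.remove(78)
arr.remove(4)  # [19, 32]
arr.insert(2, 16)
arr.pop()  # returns 16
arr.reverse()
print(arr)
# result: [32, 19]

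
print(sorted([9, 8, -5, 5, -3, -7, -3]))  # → [-7, -5, -3, -3, 5, 8, 9]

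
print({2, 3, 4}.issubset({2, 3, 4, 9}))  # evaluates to True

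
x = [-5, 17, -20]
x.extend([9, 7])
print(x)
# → [-5, 17, -20, 9, 7]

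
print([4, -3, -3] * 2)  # [4, -3, -3, 4, -3, -3]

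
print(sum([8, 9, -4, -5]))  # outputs 8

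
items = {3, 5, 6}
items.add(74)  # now {3, 5, 6, 74}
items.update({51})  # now {3, 5, 6, 51, 74}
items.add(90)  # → {3, 5, 6, 51, 74, 90}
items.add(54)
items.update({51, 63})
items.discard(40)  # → {3, 5, 6, 51, 54, 63, 74, 90}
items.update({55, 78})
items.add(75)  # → {3, 5, 6, 51, 54, 55, 63, 74, 75, 78, 90}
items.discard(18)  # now {3, 5, 6, 51, 54, 55, 63, 74, 75, 78, 90}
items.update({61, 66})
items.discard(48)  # {3, 5, 6, 51, 54, 55, 61, 63, 66, 74, 75, 78, 90}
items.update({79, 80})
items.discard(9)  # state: {3, 5, 6, 51, 54, 55, 61, 63, 66, 74, 75, 78, 79, 80, 90}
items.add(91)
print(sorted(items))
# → [3, 5, 6, 51, 54, 55, 61, 63, 66, 74, 75, 78, 79, 80, 90, 91]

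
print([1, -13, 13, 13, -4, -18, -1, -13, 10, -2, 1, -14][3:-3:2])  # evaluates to [13, -18, -13]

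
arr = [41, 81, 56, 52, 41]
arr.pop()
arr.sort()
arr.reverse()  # [81, 56, 52, 41]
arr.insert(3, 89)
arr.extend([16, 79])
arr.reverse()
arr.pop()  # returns 81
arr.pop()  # 56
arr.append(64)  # [79, 16, 41, 89, 52, 64]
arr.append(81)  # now [79, 16, 41, 89, 52, 64, 81]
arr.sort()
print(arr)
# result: [16, 41, 52, 64, 79, 81, 89]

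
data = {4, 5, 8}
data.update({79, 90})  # {4, 5, 8, 79, 90}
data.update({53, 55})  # {4, 5, 8, 53, 55, 79, 90}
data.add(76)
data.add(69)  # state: {4, 5, 8, 53, 55, 69, 76, 79, 90}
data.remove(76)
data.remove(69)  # {4, 5, 8, 53, 55, 79, 90}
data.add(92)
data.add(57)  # {4, 5, 8, 53, 55, 57, 79, 90, 92}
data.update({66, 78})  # {4, 5, 8, 53, 55, 57, 66, 78, 79, 90, 92}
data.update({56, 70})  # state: {4, 5, 8, 53, 55, 56, 57, 66, 70, 78, 79, 90, 92}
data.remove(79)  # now {4, 5, 8, 53, 55, 56, 57, 66, 70, 78, 90, 92}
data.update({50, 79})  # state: {4, 5, 8, 50, 53, 55, 56, 57, 66, 70, 78, 79, 90, 92}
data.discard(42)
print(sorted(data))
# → [4, 5, 8, 50, 53, 55, 56, 57, 66, 70, 78, 79, 90, 92]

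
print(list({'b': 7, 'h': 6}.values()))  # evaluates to [7, 6]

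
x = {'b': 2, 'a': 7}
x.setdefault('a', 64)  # 7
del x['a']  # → {'b': 2}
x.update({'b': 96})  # {'b': 96}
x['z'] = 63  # {'b': 96, 'z': 63}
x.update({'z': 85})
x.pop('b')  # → 96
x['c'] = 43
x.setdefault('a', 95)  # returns 95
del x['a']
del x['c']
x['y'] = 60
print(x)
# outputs {'z': 85, 'y': 60}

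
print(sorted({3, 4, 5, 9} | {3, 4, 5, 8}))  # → [3, 4, 5, 8, 9]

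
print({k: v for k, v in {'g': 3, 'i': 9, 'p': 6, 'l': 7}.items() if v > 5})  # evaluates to {'i': 9, 'p': 6, 'l': 7}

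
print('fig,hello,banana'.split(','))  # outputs ['fig', 'hello', 'banana']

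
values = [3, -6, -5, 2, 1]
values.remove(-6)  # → [3, -5, 2, 1]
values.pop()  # 1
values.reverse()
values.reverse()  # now [3, -5, 2]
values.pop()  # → 2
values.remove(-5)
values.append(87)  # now [3, 87]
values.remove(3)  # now [87]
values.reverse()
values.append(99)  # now [87, 99]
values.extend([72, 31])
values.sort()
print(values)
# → [31, 72, 87, 99]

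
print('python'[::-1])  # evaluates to nohtyp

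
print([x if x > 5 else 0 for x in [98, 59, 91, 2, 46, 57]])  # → [98, 59, 91, 0, 46, 57]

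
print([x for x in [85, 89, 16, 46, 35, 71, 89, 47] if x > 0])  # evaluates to [85, 89, 16, 46, 35, 71, 89, 47]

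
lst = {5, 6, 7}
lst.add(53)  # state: {5, 6, 7, 53}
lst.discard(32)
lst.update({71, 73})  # {5, 6, 7, 53, 71, 73}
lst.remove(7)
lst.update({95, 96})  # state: {5, 6, 53, 71, 73, 95, 96}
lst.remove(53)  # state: {5, 6, 71, 73, 95, 96}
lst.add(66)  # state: {5, 6, 66, 71, 73, 95, 96}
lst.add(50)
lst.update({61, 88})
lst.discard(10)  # {5, 6, 50, 61, 66, 71, 73, 88, 95, 96}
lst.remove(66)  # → {5, 6, 50, 61, 71, 73, 88, 95, 96}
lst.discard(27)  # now {5, 6, 50, 61, 71, 73, 88, 95, 96}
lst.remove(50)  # {5, 6, 61, 71, 73, 88, 95, 96}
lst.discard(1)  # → {5, 6, 61, 71, 73, 88, 95, 96}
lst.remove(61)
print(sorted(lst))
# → [5, 6, 71, 73, 88, 95, 96]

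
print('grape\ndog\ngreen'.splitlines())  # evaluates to ['grape', 'dog', 'green']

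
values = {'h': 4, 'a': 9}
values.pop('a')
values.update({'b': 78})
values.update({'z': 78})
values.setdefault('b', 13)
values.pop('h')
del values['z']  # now {'b': 78}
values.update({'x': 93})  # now {'b': 78, 'x': 93}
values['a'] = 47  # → {'b': 78, 'x': 93, 'a': 47}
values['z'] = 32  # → {'b': 78, 'x': 93, 'a': 47, 'z': 32}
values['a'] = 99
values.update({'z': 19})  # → {'b': 78, 'x': 93, 'a': 99, 'z': 19}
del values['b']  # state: {'x': 93, 'a': 99, 'z': 19}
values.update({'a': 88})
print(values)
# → {'x': 93, 'a': 88, 'z': 19}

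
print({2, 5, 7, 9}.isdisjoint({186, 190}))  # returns True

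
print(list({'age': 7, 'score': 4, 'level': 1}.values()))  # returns [7, 4, 1]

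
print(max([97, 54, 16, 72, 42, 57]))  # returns 97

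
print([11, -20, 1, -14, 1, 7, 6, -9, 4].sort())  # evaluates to None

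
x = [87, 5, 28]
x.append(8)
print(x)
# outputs [87, 5, 28, 8]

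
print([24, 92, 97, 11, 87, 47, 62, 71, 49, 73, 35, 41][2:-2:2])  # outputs [97, 87, 62, 49]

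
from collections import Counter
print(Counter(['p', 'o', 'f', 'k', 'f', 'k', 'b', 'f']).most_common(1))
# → [('f', 3)]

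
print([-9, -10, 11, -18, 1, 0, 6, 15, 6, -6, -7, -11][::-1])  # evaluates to [-11, -7, -6, 6, 15, 6, 0, 1, -18, 11, -10, -9]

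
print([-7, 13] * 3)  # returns [-7, 13, -7, 13, -7, 13]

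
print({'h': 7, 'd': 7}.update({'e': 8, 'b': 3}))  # None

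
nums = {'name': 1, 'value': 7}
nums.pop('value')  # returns 7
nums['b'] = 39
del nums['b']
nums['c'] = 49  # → {'name': 1, 'c': 49}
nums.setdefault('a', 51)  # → 51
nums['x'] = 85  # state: {'name': 1, 'c': 49, 'a': 51, 'x': 85}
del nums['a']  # {'name': 1, 'c': 49, 'x': 85}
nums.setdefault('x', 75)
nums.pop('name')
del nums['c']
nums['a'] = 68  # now {'x': 85, 'a': 68}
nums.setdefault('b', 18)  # 18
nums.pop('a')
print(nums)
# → {'x': 85, 'b': 18}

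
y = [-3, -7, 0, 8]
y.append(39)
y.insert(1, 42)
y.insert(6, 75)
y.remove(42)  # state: [-3, -7, 0, 8, 39, 75]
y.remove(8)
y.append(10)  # [-3, -7, 0, 39, 75, 10]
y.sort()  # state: [-7, -3, 0, 10, 39, 75]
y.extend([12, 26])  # [-7, -3, 0, 10, 39, 75, 12, 26]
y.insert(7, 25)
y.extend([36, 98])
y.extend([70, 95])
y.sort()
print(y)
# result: [-7, -3, 0, 10, 12, 25, 26, 36, 39, 70, 75, 95, 98]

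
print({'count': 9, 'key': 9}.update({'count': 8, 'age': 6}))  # None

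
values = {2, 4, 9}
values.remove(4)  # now {2, 9}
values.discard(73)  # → {2, 9}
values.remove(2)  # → {9}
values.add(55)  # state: {9, 55}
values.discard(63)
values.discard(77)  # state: {9, 55}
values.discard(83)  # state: {9, 55}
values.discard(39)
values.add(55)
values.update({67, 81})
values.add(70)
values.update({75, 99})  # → {9, 55, 67, 70, 75, 81, 99}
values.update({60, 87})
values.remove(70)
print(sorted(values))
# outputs [9, 55, 60, 67, 75, 81, 87, 99]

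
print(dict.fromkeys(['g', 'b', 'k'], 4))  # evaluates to {'g': 4, 'b': 4, 'k': 4}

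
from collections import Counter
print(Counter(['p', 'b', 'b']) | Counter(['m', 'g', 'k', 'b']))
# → Counter({'b': 2, 'p': 1, 'm': 1, 'g': 1, 'k': 1})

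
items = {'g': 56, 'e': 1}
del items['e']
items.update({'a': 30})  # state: {'g': 56, 'a': 30}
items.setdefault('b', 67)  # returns 67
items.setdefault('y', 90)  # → 90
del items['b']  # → {'g': 56, 'a': 30, 'y': 90}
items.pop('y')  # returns 90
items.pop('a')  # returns 30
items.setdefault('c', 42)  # 42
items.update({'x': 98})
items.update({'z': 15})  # {'g': 56, 'c': 42, 'x': 98, 'z': 15}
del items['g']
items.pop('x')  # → 98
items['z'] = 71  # {'c': 42, 'z': 71}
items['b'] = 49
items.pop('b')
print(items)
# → {'c': 42, 'z': 71}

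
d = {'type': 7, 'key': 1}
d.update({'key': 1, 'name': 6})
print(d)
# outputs {'type': 7, 'key': 1, 'name': 6}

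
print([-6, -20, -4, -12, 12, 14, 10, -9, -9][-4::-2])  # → [14, -12, -20]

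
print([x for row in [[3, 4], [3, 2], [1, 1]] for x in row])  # [3, 4, 3, 2, 1, 1]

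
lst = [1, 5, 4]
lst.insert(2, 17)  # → [1, 5, 17, 4]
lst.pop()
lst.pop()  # 17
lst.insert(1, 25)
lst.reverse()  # [5, 25, 1]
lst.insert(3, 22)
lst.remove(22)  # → [5, 25, 1]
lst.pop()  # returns 1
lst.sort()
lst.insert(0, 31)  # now [31, 5, 25]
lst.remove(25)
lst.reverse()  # [5, 31]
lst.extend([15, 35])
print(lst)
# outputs [5, 31, 15, 35]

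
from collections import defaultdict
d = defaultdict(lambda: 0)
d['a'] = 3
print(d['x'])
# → 0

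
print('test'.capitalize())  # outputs Test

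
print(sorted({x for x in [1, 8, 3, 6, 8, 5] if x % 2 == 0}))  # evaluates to [6, 8]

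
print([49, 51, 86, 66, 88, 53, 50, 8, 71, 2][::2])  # [49, 86, 88, 50, 71]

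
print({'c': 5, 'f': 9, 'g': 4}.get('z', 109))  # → 109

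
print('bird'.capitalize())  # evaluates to Bird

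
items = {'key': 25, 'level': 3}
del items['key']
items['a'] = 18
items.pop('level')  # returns 3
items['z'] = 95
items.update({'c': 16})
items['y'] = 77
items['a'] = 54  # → {'a': 54, 'z': 95, 'c': 16, 'y': 77}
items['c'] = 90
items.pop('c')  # 90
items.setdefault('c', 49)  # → 49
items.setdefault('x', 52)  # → 52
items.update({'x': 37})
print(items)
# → {'a': 54, 'z': 95, 'y': 77, 'c': 49, 'x': 37}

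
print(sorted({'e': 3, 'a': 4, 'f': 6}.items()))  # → [('a', 4), ('e', 3), ('f', 6)]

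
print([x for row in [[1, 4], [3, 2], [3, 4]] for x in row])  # [1, 4, 3, 2, 3, 4]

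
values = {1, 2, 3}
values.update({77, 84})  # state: {1, 2, 3, 77, 84}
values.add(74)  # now {1, 2, 3, 74, 77, 84}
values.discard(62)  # {1, 2, 3, 74, 77, 84}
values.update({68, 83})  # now {1, 2, 3, 68, 74, 77, 83, 84}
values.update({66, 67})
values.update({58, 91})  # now {1, 2, 3, 58, 66, 67, 68, 74, 77, 83, 84, 91}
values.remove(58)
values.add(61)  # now {1, 2, 3, 61, 66, 67, 68, 74, 77, 83, 84, 91}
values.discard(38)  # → {1, 2, 3, 61, 66, 67, 68, 74, 77, 83, 84, 91}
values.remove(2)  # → {1, 3, 61, 66, 67, 68, 74, 77, 83, 84, 91}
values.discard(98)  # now {1, 3, 61, 66, 67, 68, 74, 77, 83, 84, 91}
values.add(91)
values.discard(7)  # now {1, 3, 61, 66, 67, 68, 74, 77, 83, 84, 91}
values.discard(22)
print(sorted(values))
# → [1, 3, 61, 66, 67, 68, 74, 77, 83, 84, 91]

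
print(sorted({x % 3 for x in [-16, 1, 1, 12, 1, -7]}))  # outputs [0, 1, 2]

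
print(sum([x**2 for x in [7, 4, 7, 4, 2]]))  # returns 134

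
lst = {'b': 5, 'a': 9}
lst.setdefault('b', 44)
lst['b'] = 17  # {'b': 17, 'a': 9}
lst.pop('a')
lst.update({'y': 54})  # {'b': 17, 'y': 54}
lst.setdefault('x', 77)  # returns 77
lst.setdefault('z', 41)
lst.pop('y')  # 54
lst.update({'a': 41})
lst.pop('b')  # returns 17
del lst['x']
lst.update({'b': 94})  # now {'z': 41, 'a': 41, 'b': 94}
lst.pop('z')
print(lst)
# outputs {'a': 41, 'b': 94}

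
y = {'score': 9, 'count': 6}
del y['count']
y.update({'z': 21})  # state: {'score': 9, 'z': 21}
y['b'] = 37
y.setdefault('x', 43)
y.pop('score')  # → 9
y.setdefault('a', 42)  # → 42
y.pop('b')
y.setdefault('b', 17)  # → 17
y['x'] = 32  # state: {'z': 21, 'x': 32, 'a': 42, 'b': 17}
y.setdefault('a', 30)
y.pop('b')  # 17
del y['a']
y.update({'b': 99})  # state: {'z': 21, 'x': 32, 'b': 99}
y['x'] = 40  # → {'z': 21, 'x': 40, 'b': 99}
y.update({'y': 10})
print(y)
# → {'z': 21, 'x': 40, 'b': 99, 'y': 10}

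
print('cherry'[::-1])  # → yrrehc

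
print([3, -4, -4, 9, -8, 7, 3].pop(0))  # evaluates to 3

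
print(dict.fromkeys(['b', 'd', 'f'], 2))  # {'b': 2, 'd': 2, 'f': 2}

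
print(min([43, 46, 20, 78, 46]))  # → 20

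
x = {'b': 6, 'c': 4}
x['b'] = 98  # {'b': 98, 'c': 4}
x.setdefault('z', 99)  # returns 99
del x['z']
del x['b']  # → {'c': 4}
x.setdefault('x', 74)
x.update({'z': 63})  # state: {'c': 4, 'x': 74, 'z': 63}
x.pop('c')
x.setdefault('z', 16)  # 63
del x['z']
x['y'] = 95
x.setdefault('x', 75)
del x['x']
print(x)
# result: {'y': 95}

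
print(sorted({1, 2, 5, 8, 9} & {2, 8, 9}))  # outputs [2, 8, 9]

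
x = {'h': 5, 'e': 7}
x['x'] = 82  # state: {'h': 5, 'e': 7, 'x': 82}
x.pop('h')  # 5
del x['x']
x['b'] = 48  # {'e': 7, 'b': 48}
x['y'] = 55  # {'e': 7, 'b': 48, 'y': 55}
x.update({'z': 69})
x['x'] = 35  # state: {'e': 7, 'b': 48, 'y': 55, 'z': 69, 'x': 35}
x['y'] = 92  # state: {'e': 7, 'b': 48, 'y': 92, 'z': 69, 'x': 35}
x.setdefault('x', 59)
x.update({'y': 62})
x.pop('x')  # 35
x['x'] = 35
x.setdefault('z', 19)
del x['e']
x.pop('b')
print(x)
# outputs {'y': 62, 'z': 69, 'x': 35}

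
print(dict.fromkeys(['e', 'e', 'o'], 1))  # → {'e': 1, 'o': 1}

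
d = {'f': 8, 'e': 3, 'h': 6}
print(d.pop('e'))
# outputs 3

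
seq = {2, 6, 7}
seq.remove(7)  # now {2, 6}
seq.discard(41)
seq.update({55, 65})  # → {2, 6, 55, 65}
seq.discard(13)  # {2, 6, 55, 65}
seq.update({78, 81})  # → {2, 6, 55, 65, 78, 81}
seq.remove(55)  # {2, 6, 65, 78, 81}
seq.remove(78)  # {2, 6, 65, 81}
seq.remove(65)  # {2, 6, 81}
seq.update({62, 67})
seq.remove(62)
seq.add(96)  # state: {2, 6, 67, 81, 96}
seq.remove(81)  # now {2, 6, 67, 96}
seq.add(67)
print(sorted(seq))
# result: [2, 6, 67, 96]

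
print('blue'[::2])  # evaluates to bu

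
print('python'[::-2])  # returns nhy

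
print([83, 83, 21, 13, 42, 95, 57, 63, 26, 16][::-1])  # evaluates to [16, 26, 63, 57, 95, 42, 13, 21, 83, 83]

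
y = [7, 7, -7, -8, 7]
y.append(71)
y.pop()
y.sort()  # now [-8, -7, 7, 7, 7]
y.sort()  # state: [-8, -7, 7, 7, 7]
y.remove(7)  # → [-8, -7, 7, 7]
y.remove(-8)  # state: [-7, 7, 7]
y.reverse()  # [7, 7, -7]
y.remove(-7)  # [7, 7]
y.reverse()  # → [7, 7]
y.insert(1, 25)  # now [7, 25, 7]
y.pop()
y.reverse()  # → [25, 7]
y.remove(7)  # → [25]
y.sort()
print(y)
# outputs [25]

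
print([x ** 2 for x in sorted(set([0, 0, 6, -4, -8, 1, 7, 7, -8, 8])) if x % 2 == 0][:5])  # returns [64, 16, 0, 36, 64]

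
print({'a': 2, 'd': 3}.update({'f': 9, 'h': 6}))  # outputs None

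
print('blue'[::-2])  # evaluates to el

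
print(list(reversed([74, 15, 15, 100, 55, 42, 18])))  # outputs [18, 42, 55, 100, 15, 15, 74]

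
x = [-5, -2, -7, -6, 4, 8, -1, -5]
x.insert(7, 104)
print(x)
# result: [-5, -2, -7, -6, 4, 8, -1, 104, -5]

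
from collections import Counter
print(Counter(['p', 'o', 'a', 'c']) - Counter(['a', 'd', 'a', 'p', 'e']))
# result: Counter({'o': 1, 'c': 1})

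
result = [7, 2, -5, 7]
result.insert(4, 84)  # [7, 2, -5, 7, 84]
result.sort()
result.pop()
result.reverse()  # [7, 7, 2, -5]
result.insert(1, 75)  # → [7, 75, 7, 2, -5]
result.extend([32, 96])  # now [7, 75, 7, 2, -5, 32, 96]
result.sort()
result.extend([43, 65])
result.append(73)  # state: [-5, 2, 7, 7, 32, 75, 96, 43, 65, 73]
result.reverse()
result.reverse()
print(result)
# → [-5, 2, 7, 7, 32, 75, 96, 43, 65, 73]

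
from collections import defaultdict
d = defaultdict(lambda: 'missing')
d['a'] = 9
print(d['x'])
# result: missing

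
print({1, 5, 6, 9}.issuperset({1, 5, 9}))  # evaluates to True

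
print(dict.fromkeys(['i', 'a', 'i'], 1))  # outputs {'i': 1, 'a': 1}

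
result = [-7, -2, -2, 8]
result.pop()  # 8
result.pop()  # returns -2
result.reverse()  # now [-2, -7]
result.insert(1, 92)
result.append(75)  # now [-2, 92, -7, 75]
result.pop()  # 75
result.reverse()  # [-7, 92, -2]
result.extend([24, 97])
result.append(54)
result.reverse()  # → [54, 97, 24, -2, 92, -7]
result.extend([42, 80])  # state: [54, 97, 24, -2, 92, -7, 42, 80]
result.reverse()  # [80, 42, -7, 92, -2, 24, 97, 54]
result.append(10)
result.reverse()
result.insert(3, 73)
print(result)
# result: [10, 54, 97, 73, 24, -2, 92, -7, 42, 80]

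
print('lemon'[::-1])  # nomel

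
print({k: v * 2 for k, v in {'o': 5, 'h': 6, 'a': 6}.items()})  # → {'o': 10, 'h': 12, 'a': 12}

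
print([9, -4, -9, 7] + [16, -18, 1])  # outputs [9, -4, -9, 7, 16, -18, 1]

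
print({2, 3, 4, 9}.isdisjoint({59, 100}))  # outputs True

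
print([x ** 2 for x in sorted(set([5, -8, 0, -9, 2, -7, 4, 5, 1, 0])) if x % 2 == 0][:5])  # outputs [64, 0, 4, 16]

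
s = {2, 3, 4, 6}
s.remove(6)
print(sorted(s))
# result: [2, 3, 4]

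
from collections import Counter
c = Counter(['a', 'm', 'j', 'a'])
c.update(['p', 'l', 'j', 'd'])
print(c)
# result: Counter({'a': 2, 'j': 2, 'm': 1, 'p': 1, 'l': 1, 'd': 1})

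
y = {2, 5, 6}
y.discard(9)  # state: {2, 5, 6}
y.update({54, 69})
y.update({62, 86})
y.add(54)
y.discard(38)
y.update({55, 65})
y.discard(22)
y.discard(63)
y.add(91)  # {2, 5, 6, 54, 55, 62, 65, 69, 86, 91}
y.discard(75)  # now {2, 5, 6, 54, 55, 62, 65, 69, 86, 91}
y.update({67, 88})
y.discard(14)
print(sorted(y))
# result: [2, 5, 6, 54, 55, 62, 65, 67, 69, 86, 88, 91]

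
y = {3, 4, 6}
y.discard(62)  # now {3, 4, 6}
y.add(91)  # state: {3, 4, 6, 91}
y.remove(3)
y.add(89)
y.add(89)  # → {4, 6, 89, 91}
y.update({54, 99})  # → {4, 6, 54, 89, 91, 99}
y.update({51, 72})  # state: {4, 6, 51, 54, 72, 89, 91, 99}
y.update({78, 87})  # {4, 6, 51, 54, 72, 78, 87, 89, 91, 99}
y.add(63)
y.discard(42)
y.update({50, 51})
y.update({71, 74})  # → {4, 6, 50, 51, 54, 63, 71, 72, 74, 78, 87, 89, 91, 99}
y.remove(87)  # {4, 6, 50, 51, 54, 63, 71, 72, 74, 78, 89, 91, 99}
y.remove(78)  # {4, 6, 50, 51, 54, 63, 71, 72, 74, 89, 91, 99}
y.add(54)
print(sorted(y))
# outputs [4, 6, 50, 51, 54, 63, 71, 72, 74, 89, 91, 99]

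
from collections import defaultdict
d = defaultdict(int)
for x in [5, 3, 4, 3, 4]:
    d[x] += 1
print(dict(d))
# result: {5: 1, 3: 2, 4: 2}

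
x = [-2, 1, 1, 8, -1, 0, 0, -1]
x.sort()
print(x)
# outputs [-2, -1, -1, 0, 0, 1, 1, 8]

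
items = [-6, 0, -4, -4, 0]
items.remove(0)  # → [-6, -4, -4, 0]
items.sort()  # [-6, -4, -4, 0]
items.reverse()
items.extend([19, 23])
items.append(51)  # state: [0, -4, -4, -6, 19, 23, 51]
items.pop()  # 51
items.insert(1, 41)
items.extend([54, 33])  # [0, 41, -4, -4, -6, 19, 23, 54, 33]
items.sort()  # [-6, -4, -4, 0, 19, 23, 33, 41, 54]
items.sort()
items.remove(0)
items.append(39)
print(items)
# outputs [-6, -4, -4, 19, 23, 33, 41, 54, 39]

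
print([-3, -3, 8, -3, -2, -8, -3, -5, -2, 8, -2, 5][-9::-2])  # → [-3, -3]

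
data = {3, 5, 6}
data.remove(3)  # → {5, 6}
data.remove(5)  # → {6}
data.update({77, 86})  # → {6, 77, 86}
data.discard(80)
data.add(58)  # {6, 58, 77, 86}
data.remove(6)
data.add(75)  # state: {58, 75, 77, 86}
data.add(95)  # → {58, 75, 77, 86, 95}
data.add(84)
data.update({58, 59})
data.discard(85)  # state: {58, 59, 75, 77, 84, 86, 95}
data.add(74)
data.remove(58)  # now {59, 74, 75, 77, 84, 86, 95}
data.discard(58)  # {59, 74, 75, 77, 84, 86, 95}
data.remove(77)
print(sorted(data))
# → [59, 74, 75, 84, 86, 95]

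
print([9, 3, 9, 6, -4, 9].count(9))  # 3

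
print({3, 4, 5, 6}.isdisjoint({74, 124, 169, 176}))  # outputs True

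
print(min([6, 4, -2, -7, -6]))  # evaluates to -7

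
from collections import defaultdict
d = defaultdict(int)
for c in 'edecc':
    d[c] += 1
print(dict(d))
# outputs {'e': 2, 'd': 1, 'c': 2}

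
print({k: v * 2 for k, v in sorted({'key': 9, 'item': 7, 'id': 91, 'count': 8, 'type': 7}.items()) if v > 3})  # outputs {'count': 16, 'id': 182, 'item': 14, 'key': 18, 'type': 14}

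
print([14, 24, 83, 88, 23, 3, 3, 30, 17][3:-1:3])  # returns [88, 3]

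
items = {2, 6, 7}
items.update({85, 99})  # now {2, 6, 7, 85, 99}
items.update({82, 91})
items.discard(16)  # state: {2, 6, 7, 82, 85, 91, 99}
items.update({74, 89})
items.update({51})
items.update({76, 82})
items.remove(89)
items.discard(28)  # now {2, 6, 7, 51, 74, 76, 82, 85, 91, 99}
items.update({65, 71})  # {2, 6, 7, 51, 65, 71, 74, 76, 82, 85, 91, 99}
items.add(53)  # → {2, 6, 7, 51, 53, 65, 71, 74, 76, 82, 85, 91, 99}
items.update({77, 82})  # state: {2, 6, 7, 51, 53, 65, 71, 74, 76, 77, 82, 85, 91, 99}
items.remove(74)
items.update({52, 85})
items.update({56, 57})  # {2, 6, 7, 51, 52, 53, 56, 57, 65, 71, 76, 77, 82, 85, 91, 99}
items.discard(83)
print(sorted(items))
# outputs [2, 6, 7, 51, 52, 53, 56, 57, 65, 71, 76, 77, 82, 85, 91, 99]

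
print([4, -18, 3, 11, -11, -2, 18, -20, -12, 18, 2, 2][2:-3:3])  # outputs [3, -2, -12]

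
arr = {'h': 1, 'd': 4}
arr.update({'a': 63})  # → {'h': 1, 'd': 4, 'a': 63}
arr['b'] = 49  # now {'h': 1, 'd': 4, 'a': 63, 'b': 49}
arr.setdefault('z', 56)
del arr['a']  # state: {'h': 1, 'd': 4, 'b': 49, 'z': 56}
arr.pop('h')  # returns 1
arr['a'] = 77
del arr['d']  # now {'b': 49, 'z': 56, 'a': 77}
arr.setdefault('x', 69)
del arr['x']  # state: {'b': 49, 'z': 56, 'a': 77}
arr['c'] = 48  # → {'b': 49, 'z': 56, 'a': 77, 'c': 48}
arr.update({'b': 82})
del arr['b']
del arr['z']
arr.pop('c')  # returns 48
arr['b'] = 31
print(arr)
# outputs {'a': 77, 'b': 31}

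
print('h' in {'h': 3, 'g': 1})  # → True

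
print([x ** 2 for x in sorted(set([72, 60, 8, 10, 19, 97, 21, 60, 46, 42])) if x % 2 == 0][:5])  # [64, 100, 1764, 2116, 3600]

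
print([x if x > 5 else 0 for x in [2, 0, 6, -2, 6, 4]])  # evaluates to [0, 0, 6, 0, 6, 0]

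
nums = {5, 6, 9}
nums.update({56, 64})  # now {5, 6, 9, 56, 64}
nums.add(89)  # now {5, 6, 9, 56, 64, 89}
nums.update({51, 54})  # {5, 6, 9, 51, 54, 56, 64, 89}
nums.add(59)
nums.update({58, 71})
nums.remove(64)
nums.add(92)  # {5, 6, 9, 51, 54, 56, 58, 59, 71, 89, 92}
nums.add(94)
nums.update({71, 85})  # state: {5, 6, 9, 51, 54, 56, 58, 59, 71, 85, 89, 92, 94}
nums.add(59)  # {5, 6, 9, 51, 54, 56, 58, 59, 71, 85, 89, 92, 94}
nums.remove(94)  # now {5, 6, 9, 51, 54, 56, 58, 59, 71, 85, 89, 92}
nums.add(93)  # {5, 6, 9, 51, 54, 56, 58, 59, 71, 85, 89, 92, 93}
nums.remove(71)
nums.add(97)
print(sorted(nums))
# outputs [5, 6, 9, 51, 54, 56, 58, 59, 85, 89, 92, 93, 97]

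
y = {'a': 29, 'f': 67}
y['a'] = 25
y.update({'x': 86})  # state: {'a': 25, 'f': 67, 'x': 86}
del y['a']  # {'f': 67, 'x': 86}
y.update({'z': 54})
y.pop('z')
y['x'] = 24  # {'f': 67, 'x': 24}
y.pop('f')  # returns 67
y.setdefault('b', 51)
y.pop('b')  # 51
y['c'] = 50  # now {'x': 24, 'c': 50}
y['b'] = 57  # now {'x': 24, 'c': 50, 'b': 57}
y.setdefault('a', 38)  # 38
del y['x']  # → {'c': 50, 'b': 57, 'a': 38}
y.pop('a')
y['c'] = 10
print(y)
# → {'c': 10, 'b': 57}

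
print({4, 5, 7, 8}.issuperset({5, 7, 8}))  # True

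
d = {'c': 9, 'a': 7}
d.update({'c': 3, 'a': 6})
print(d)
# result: {'c': 3, 'a': 6}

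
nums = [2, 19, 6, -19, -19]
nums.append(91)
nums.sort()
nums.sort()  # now [-19, -19, 2, 6, 19, 91]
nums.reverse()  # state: [91, 19, 6, 2, -19, -19]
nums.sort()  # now [-19, -19, 2, 6, 19, 91]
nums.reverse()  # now [91, 19, 6, 2, -19, -19]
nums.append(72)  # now [91, 19, 6, 2, -19, -19, 72]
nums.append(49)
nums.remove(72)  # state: [91, 19, 6, 2, -19, -19, 49]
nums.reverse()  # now [49, -19, -19, 2, 6, 19, 91]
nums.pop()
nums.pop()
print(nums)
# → [49, -19, -19, 2, 6]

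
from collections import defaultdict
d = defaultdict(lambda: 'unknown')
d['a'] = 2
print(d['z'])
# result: unknown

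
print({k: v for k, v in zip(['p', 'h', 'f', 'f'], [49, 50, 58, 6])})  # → {'p': 49, 'h': 50, 'f': 6}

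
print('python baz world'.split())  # ['python', 'baz', 'world']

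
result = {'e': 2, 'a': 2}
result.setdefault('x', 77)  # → 77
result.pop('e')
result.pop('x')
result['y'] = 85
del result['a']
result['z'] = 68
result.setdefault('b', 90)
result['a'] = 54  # {'y': 85, 'z': 68, 'b': 90, 'a': 54}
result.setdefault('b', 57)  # 90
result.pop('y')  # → 85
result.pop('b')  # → 90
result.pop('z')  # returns 68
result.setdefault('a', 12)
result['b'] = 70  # {'a': 54, 'b': 70}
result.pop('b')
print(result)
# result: {'a': 54}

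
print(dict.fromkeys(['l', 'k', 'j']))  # {'l': None, 'k': None, 'j': None}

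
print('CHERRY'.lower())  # cherry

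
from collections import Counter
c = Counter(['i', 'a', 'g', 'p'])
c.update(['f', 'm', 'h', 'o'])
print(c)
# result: Counter({'i': 1, 'a': 1, 'g': 1, 'p': 1, 'f': 1, 'm': 1, 'h': 1, 'o': 1})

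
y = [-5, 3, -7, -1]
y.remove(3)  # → [-5, -7, -1]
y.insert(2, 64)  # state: [-5, -7, 64, -1]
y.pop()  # -1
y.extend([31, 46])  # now [-5, -7, 64, 31, 46]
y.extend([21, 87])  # [-5, -7, 64, 31, 46, 21, 87]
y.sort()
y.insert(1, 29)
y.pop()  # 87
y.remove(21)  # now [-7, 29, -5, 31, 46, 64]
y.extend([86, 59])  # [-7, 29, -5, 31, 46, 64, 86, 59]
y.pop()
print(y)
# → [-7, 29, -5, 31, 46, 64, 86]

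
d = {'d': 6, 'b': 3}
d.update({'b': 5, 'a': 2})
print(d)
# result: {'d': 6, 'b': 5, 'a': 2}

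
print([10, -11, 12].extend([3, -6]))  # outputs None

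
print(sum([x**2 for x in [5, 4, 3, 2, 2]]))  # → 58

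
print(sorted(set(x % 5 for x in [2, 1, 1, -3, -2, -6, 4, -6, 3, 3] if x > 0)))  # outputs [1, 2, 3, 4]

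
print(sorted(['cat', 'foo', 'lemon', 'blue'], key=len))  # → ['cat', 'foo', 'blue', 'lemon']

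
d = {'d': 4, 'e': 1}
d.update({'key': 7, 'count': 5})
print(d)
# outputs {'d': 4, 'e': 1, 'key': 7, 'count': 5}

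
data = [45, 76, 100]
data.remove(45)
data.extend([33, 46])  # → [76, 100, 33, 46]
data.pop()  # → 46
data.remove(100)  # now [76, 33]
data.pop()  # 33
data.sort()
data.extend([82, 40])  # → [76, 82, 40]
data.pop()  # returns 40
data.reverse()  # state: [82, 76]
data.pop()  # 76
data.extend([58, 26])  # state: [82, 58, 26]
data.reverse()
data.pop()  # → 82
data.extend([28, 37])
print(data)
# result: [26, 58, 28, 37]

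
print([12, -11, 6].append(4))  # None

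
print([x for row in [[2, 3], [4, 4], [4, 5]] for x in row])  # [2, 3, 4, 4, 4, 5]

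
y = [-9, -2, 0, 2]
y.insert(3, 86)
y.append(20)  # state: [-9, -2, 0, 86, 2, 20]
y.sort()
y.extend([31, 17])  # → [-9, -2, 0, 2, 20, 86, 31, 17]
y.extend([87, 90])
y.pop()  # 90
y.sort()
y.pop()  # 87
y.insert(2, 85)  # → [-9, -2, 85, 0, 2, 17, 20, 31, 86]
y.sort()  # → [-9, -2, 0, 2, 17, 20, 31, 85, 86]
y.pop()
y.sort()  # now [-9, -2, 0, 2, 17, 20, 31, 85]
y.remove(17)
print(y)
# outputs [-9, -2, 0, 2, 20, 31, 85]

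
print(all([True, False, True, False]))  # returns False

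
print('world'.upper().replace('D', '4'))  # WORL4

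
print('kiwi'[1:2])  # i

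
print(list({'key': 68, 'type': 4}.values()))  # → [68, 4]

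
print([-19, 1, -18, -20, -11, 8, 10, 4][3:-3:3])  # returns [-20]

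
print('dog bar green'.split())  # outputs ['dog', 'bar', 'green']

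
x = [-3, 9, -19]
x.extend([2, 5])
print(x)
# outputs [-3, 9, -19, 2, 5]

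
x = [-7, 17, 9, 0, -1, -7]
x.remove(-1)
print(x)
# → [-7, 17, 9, 0, -7]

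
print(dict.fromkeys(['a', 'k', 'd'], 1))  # {'a': 1, 'k': 1, 'd': 1}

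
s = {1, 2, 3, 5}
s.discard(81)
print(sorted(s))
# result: [1, 2, 3, 5]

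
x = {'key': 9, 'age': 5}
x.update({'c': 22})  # {'key': 9, 'age': 5, 'c': 22}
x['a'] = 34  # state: {'key': 9, 'age': 5, 'c': 22, 'a': 34}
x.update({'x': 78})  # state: {'key': 9, 'age': 5, 'c': 22, 'a': 34, 'x': 78}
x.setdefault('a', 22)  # 34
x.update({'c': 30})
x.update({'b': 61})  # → {'key': 9, 'age': 5, 'c': 30, 'a': 34, 'x': 78, 'b': 61}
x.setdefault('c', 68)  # 30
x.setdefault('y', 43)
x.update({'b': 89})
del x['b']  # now {'key': 9, 'age': 5, 'c': 30, 'a': 34, 'x': 78, 'y': 43}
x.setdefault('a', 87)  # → 34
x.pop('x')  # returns 78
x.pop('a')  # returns 34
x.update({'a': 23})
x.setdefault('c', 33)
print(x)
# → {'key': 9, 'age': 5, 'c': 30, 'y': 43, 'a': 23}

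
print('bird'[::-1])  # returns drib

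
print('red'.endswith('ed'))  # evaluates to True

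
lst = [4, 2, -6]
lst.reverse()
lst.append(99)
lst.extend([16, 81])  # [-6, 2, 4, 99, 16, 81]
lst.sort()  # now [-6, 2, 4, 16, 81, 99]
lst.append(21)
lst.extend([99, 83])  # [-6, 2, 4, 16, 81, 99, 21, 99, 83]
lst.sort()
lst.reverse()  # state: [99, 99, 83, 81, 21, 16, 4, 2, -6]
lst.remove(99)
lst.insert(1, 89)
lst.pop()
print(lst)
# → [99, 89, 83, 81, 21, 16, 4, 2]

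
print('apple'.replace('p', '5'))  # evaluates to a55le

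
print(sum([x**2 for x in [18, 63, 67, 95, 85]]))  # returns 25032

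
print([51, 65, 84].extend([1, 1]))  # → None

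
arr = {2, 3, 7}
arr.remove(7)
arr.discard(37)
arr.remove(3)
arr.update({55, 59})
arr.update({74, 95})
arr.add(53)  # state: {2, 53, 55, 59, 74, 95}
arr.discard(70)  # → {2, 53, 55, 59, 74, 95}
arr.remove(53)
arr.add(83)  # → {2, 55, 59, 74, 83, 95}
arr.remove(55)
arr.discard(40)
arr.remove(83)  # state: {2, 59, 74, 95}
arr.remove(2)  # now {59, 74, 95}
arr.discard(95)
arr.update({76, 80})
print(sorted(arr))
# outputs [59, 74, 76, 80]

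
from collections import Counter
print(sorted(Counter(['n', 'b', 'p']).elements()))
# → ['b', 'n', 'p']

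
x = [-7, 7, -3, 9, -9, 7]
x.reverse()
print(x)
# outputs [7, -9, 9, -3, 7, -7]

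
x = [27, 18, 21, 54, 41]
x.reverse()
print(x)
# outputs [41, 54, 21, 18, 27]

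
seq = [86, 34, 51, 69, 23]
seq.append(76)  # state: [86, 34, 51, 69, 23, 76]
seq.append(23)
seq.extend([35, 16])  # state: [86, 34, 51, 69, 23, 76, 23, 35, 16]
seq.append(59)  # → [86, 34, 51, 69, 23, 76, 23, 35, 16, 59]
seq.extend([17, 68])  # [86, 34, 51, 69, 23, 76, 23, 35, 16, 59, 17, 68]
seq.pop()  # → 68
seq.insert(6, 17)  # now [86, 34, 51, 69, 23, 76, 17, 23, 35, 16, 59, 17]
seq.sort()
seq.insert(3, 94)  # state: [16, 17, 17, 94, 23, 23, 34, 35, 51, 59, 69, 76, 86]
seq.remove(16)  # [17, 17, 94, 23, 23, 34, 35, 51, 59, 69, 76, 86]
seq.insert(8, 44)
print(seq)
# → [17, 17, 94, 23, 23, 34, 35, 51, 44, 59, 69, 76, 86]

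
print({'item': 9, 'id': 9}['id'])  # 9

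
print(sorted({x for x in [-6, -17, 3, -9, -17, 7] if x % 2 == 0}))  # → [-6]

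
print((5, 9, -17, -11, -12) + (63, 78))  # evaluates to (5, 9, -17, -11, -12, 63, 78)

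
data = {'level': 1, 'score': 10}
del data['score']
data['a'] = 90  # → {'level': 1, 'a': 90}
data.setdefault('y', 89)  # 89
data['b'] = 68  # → {'level': 1, 'a': 90, 'y': 89, 'b': 68}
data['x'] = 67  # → {'level': 1, 'a': 90, 'y': 89, 'b': 68, 'x': 67}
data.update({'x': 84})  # {'level': 1, 'a': 90, 'y': 89, 'b': 68, 'x': 84}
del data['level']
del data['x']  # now {'a': 90, 'y': 89, 'b': 68}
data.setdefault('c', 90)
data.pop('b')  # 68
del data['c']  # {'a': 90, 'y': 89}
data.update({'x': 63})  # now {'a': 90, 'y': 89, 'x': 63}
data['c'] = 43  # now {'a': 90, 'y': 89, 'x': 63, 'c': 43}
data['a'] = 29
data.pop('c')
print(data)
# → {'a': 29, 'y': 89, 'x': 63}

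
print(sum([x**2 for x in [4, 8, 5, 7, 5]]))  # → 179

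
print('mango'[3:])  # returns go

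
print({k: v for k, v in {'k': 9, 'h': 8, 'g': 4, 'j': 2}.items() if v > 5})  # {'k': 9, 'h': 8}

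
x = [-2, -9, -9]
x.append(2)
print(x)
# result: [-2, -9, -9, 2]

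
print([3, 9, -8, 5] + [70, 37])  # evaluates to [3, 9, -8, 5, 70, 37]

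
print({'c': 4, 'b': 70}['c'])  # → 4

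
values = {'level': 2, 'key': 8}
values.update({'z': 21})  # {'level': 2, 'key': 8, 'z': 21}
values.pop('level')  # 2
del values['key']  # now {'z': 21}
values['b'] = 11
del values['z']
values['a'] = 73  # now {'b': 11, 'a': 73}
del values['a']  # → {'b': 11}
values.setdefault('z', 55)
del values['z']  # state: {'b': 11}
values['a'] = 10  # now {'b': 11, 'a': 10}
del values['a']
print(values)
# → {'b': 11}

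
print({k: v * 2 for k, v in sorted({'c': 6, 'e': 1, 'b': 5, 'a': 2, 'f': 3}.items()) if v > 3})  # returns {'b': 10, 'c': 12}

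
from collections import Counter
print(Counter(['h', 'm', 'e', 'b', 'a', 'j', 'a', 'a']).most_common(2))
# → [('a', 3), ('h', 1)]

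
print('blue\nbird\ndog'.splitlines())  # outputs ['blue', 'bird', 'dog']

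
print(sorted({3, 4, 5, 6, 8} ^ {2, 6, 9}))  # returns [2, 3, 4, 5, 8, 9]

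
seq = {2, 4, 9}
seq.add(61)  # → {2, 4, 9, 61}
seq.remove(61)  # {2, 4, 9}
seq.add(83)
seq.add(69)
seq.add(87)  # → {2, 4, 9, 69, 83, 87}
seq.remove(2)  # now {4, 9, 69, 83, 87}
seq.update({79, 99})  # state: {4, 9, 69, 79, 83, 87, 99}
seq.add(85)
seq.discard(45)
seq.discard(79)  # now {4, 9, 69, 83, 85, 87, 99}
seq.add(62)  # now {4, 9, 62, 69, 83, 85, 87, 99}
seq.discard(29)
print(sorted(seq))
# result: [4, 9, 62, 69, 83, 85, 87, 99]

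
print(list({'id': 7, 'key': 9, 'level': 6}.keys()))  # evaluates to ['id', 'key', 'level']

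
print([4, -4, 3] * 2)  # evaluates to [4, -4, 3, 4, -4, 3]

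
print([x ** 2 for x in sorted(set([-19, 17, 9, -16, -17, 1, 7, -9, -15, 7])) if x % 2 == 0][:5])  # [256]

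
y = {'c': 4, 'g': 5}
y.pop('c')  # 4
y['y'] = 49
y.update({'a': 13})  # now {'g': 5, 'y': 49, 'a': 13}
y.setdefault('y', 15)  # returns 49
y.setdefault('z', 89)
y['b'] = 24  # {'g': 5, 'y': 49, 'a': 13, 'z': 89, 'b': 24}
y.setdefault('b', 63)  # 24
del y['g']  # {'y': 49, 'a': 13, 'z': 89, 'b': 24}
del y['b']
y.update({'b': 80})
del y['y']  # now {'a': 13, 'z': 89, 'b': 80}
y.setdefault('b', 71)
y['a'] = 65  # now {'a': 65, 'z': 89, 'b': 80}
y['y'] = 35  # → {'a': 65, 'z': 89, 'b': 80, 'y': 35}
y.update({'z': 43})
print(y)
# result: {'a': 65, 'z': 43, 'b': 80, 'y': 35}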